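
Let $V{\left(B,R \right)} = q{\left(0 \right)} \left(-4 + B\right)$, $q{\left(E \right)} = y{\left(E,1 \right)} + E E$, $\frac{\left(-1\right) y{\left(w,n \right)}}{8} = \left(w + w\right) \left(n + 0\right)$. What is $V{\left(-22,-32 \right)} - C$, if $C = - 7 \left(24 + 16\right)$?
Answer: $280$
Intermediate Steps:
$y{\left(w,n \right)} = - 16 n w$ ($y{\left(w,n \right)} = - 8 \left(w + w\right) \left(n + 0\right) = - 8 \cdot 2 w n = - 8 \cdot 2 n w = - 16 n w$)
$q{\left(E \right)} = E^{2} - 16 E$ ($q{\left(E \right)} = \left(-16\right) 1 E + E E = - 16 E + E^{2} = E^{2} - 16 E$)
$V{\left(B,R \right)} = 0$ ($V{\left(B,R \right)} = 0 \left(-16 + 0\right) \left(-4 + B\right) = 0 \left(-16\right) \left(-4 + B\right) = 0 \left(-4 + B\right) = 0$)
$C = -280$ ($C = \left(-7\right) 40 = -280$)
$V{\left(-22,-32 \right)} - C = 0 - -280 = 0 + 280 = 280$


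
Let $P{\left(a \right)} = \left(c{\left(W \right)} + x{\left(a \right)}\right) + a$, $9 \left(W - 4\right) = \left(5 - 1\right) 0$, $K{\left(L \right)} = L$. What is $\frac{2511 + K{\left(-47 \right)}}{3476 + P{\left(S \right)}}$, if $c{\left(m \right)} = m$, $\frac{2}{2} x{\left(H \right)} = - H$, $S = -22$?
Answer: $\frac{308}{435} \approx 0.70805$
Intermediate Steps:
$W = 4$ ($W = 4 + \frac{\left(5 - 1\right) 0}{9} = 4 + \frac{4 \cdot 0}{9} = 4 + \frac{1}{9} \cdot 0 = 4 + 0 = 4$)
$x{\left(H \right)} = - H$
$P{\left(a \right)} = 4$ ($P{\left(a \right)} = \left(4 - a\right) + a = 4$)
$\frac{2511 + K{\left(-47 \right)}}{3476 + P{\left(S \right)}} = \frac{2511 - 47}{3476 + 4} = \frac{2464}{3480} = 2464 \cdot \frac{1}{3480} = \frac{308}{435}$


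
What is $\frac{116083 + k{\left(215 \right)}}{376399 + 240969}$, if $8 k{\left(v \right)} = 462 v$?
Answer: $\frac{513997}{2469472} \approx 0.20814$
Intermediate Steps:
$k{\left(v \right)} = \frac{231 v}{4}$ ($k{\left(v \right)} = \frac{462 v}{8} = \frac{231 v}{4}$)
$\frac{116083 + k{\left(215 \right)}}{376399 + 240969} = \frac{116083 + \frac{231}{4} \cdot 215}{376399 + 240969} = \frac{116083 + \frac{49665}{4}}{617368} = \frac{513997}{4} \cdot \frac{1}{617368} = \frac{513997}{2469472}$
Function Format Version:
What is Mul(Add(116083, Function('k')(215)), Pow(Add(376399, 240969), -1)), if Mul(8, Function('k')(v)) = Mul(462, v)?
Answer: Rational(513997, 2469472) ≈ 0.20814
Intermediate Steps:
Function('k')(v) = Mul(Rational(231, 4), v) (Function('k')(v) = Mul(Rational(1, 8), Mul(462, v)) = Mul(Rational(231, 4), v))
Mul(Add(116083, Function('k')(215)), Pow(Add(376399, 240969), -1)) = Mul(Add(116083, Mul(Rational(231, 4), 215)), Pow(Add(376399, 240969), -1)) = Mul(Add(116083, Rational(49665, 4)), Pow(617368, -1)) = Mul(Rational(513997, 4), Rational(1, 617368)) = Rational(513997, 2469472)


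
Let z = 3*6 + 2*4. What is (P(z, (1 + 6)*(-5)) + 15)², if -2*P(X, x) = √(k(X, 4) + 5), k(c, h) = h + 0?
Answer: 729/4 ≈ 182.25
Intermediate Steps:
k(c, h) = h
z = 26 (z = 18 + 8 = 26)
P(X, x) = -3/2 (P(X, x) = -√(4 + 5)/2 = -√9/2 = -½*3 = -3/2)
(P(z, (1 + 6)*(-5)) + 15)² = (-3/2 + 15)² = (27/2)² = 729/4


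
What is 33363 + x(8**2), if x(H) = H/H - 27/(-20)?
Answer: 667307/20 ≈ 33365.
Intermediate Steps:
x(H) = 47/20 (x(H) = 1 - 27*(-1/20) = 1 + 27/20 = 47/20)
33363 + x(8**2) = 33363 + 47/20 = 667307/20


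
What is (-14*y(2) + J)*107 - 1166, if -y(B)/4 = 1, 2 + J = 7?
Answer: 5361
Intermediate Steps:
J = 5 (J = -2 + 7 = 5)
y(B) = -4 (y(B) = -4*1 = -4)
(-14*y(2) + J)*107 - 1166 = (-14*(-4) + 5)*107 - 1166 = (56 + 5)*107 - 1166 = 61*107 - 1166 = 6527 - 1166 = 5361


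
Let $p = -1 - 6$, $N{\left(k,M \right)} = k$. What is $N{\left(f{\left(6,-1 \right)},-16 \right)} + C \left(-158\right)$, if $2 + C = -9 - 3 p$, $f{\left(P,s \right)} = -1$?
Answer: $-1581$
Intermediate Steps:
$p = -7$ ($p = -1 - 6 = -7$)
$C = 10$ ($C = -2 - -12 = -2 + \left(-9 + 21\right) = -2 + 12 = 10$)
$N{\left(f{\left(6,-1 \right)},-16 \right)} + C \left(-158\right) = -1 + 10 \left(-158\right) = -1 - 1580 = -1581$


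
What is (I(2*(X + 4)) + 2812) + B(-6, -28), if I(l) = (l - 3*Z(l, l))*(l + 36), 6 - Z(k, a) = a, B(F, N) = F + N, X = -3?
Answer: 2398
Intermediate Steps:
Z(k, a) = 6 - a
I(l) = (-18 + 4*l)*(36 + l) (I(l) = (l - 3*(6 - l))*(l + 36) = (l + (-18 + 3*l))*(36 + l) = (-18 + 4*l)*(36 + l))
(I(2*(X + 4)) + 2812) + B(-6, -28) = ((-648 + 4*(2*(-3 + 4))² + 126*(2*(-3 + 4))) + 2812) + (-6 - 28) = ((-648 + 4*(2*1)² + 126*(2*1)) + 2812) - 34 = ((-648 + 4*2² + 126*2) + 2812) - 34 = ((-648 + 4*4 + 252) + 2812) - 34 = ((-648 + 16 + 252) + 2812) - 34 = (-380 + 2812) - 34 = 2432 - 34 = 2398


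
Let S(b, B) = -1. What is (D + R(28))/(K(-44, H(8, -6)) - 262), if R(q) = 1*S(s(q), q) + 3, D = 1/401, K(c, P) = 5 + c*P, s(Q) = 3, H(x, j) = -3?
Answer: -803/50125 ≈ -0.016020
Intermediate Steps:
K(c, P) = 5 + P*c
D = 1/401 ≈ 0.0024938
R(q) = 2 (R(q) = 1*(-1) + 3 = -1 + 3 = 2)
(D + R(28))/(K(-44, H(8, -6)) - 262) = (1/401 + 2)/((5 - 3*(-44)) - 262) = 803/(401*((5 + 132) - 262)) = 803/(401*(137 - 262)) = (803/401)/(-125) = (803/401)*(-1/125) = -803/50125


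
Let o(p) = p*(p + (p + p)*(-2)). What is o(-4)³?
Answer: -110592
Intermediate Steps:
o(p) = -3*p² (o(p) = p*(p + (2*p)*(-2)) = p*(p - 4*p) = p*(-3*p) = -3*p²)
o(-4)³ = (-3*(-4)²)³ = (-3*16)³ = (-48)³ = -110592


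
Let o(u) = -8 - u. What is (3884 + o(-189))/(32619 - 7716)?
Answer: 1355/8301 ≈ 0.16323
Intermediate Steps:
(3884 + o(-189))/(32619 - 7716) = (3884 + (-8 - 1*(-189)))/(32619 - 7716) = (3884 + (-8 + 189))/24903 = (3884 + 181)*(1/24903) = 4065*(1/24903) = 1355/8301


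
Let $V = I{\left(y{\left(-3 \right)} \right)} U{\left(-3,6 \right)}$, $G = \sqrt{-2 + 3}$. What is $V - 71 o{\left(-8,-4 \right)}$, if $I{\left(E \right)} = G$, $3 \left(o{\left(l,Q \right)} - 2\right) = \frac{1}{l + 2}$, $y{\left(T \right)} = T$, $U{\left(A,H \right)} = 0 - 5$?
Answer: $- \frac{2575}{18} \approx -143.06$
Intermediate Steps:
$U{\left(A,H \right)} = -5$ ($U{\left(A,H \right)} = 0 - 5 = -5$)
$G = 1$ ($G = \sqrt{1} = 1$)
$o{\left(l,Q \right)} = 2 + \frac{1}{3 \left(2 + l\right)}$ ($o{\left(l,Q \right)} = 2 + \frac{1}{3 \left(l + 2\right)} = 2 + \frac{1}{3 \left(2 + l\right)}$)
$I{\left(E \right)} = 1$
$V = -5$ ($V = 1 \left(-5\right) = -5$)
$V - 71 o{\left(-8,-4 \right)} = -5 - 71 \frac{13 + 6 \left(-8\right)}{3 \left(2 - 8\right)} = -5 - 71 \frac{13 - 48}{3 \left(-6\right)} = -5 - 71 \cdot \frac{1}{3} \left(- \frac{1}{6}\right) \left(-35\right) = -5 - \frac{2485}{18} = - \frac{2575}{18}$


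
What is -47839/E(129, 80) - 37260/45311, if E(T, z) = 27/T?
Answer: -93208551287/407799 ≈ -2.2857e+5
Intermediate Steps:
-47839/E(129, 80) - 37260/45311 = -47839/(27/129) - 37260/45311 = -47839/(27*(1/129)) - 37260*1/45311 = -47839/9/43 - 37260/45311 = -47839*43/9 - 37260/45311 = -2057077/9 - 37260/45311 = -93208551287/407799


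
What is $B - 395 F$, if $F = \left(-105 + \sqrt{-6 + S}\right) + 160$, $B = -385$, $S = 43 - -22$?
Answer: $-22110 - 395 \sqrt{59} \approx -25144.0$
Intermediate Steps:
$S = 65$ ($S = 43 + 22 = 65$)
$F = 55 + \sqrt{59}$ ($F = \left(-105 + \sqrt{-6 + 65}\right) + 160 = \left(-105 + \sqrt{59}\right) + 160 = 55 + \sqrt{59} \approx 62.681$)
$B - 395 F = -385 - 395 \left(55 + \sqrt{59}\right) = -385 - \left(21725 + 395 \sqrt{59}\right) = -22110 - 395 \sqrt{59}$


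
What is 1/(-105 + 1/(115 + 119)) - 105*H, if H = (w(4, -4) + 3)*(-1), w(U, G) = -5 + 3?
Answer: 2579511/24569 ≈ 104.99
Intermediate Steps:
w(U, G) = -2
H = -1 (H = (-2 + 3)*(-1) = 1*(-1) = -1)
1/(-105 + 1/(115 + 119)) - 105*H = 1/(-105 + 1/(115 + 119)) - 105*(-1) = 1/(-105 + 1/234) + 105 = 1/(-24569/234) + 105 = -234/24569 + 105 = 2579511/24569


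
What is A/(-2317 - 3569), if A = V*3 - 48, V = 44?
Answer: -14/981 ≈ -0.014271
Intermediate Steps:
A = 84 (A = 44*3 - 48 = 132 - 48 = 84)
A/(-2317 - 3569) = 84/(-2317 - 3569) = 84/(-5886) = 84*(-1/5886) = -14/981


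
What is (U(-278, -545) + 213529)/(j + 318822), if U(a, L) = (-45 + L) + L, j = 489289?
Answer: 212394/808111 ≈ 0.26283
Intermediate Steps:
U(a, L) = -45 + 2*L
(U(-278, -545) + 213529)/(j + 318822) = ((-45 + 2*(-545)) + 213529)/(489289 + 318822) = ((-45 - 1090) + 213529)/808111 = (-1135 + 213529)*(1/808111) = 212394*(1/808111) = 212394/808111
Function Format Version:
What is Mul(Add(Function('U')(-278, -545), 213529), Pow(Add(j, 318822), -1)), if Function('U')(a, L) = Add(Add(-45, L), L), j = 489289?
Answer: Rational(212394, 808111) ≈ 0.26283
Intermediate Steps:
Function('U')(a, L) = Add(-45, Mul(2, L))
Mul(Add(Function('U')(-278, -545), 213529), Pow(Add(j, 318822), -1)) = Mul(Add(Add(-45, Mul(2, -545)), 213529), Pow(Add(489289, 318822), -1)) = Mul(Add(Add(-45, -1090), 213529), Pow(808111, -1)) = Mul(Add(-1135, 213529), Rational(1, 808111)) = Mul(212394, Rational(1, 808111)) = Rational(212394, 808111)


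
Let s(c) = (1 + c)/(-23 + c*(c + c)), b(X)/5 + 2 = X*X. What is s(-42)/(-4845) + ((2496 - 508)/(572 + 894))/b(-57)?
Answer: 204326413/2377492445175 ≈ 8.5942e-5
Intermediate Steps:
b(X) = -10 + 5*X**2 (b(X) = -10 + 5*(X*X) = -10 + 5*X**2)
s(c) = (1 + c)/(-23 + 2*c**2) (s(c) = (1 + c)/(-23 + c*(2*c)) = (1 + c)/(-23 + 2*c**2))
s(-42)/(-4845) + ((2496 - 508)/(572 + 894))/b(-57) = ((1 - 42)/(-23 + 2*(-42)**2))/(-4845) + ((2496 - 508)/(572 + 894))/(-10 + 5*(-57)**2) = (-41/(-23 + 2*1764))*(-1/4845) + (1988/1466)/(-10 + 5*3249) = (-41/(-23 + 3528))*(-1/4845) + (1988*(1/1466))/(-10 + 16245) = (-41/3505)*(-1/4845) + (994/733)/16235 = ((1/3505)*(-41))*(-1/4845) + (994/733)*(1/16235) = -41/3505*(-1/4845) + 994/11900255 = 41/16981725 + 994/11900255 = 204326413/2377492445175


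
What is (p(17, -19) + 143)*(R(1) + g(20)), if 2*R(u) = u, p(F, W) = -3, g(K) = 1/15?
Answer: 238/3 ≈ 79.333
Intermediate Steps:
g(K) = 1/15
R(u) = u/2
(p(17, -19) + 143)*(R(1) + g(20)) = (-3 + 143)*((1/2)*1 + 1/15) = 140*(1/2 + 1/15) = 140*(17/30) = 238/3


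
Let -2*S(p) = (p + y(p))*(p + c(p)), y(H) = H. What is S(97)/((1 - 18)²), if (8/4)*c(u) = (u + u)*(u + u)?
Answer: -1834755/289 ≈ -6348.6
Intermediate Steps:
c(u) = 2*u² (c(u) = ((u + u)*(u + u))/2 = ((2*u)*(2*u))/2 = (4*u²)/2 = 2*u²)
S(p) = -p*(p + 2*p²) (S(p) = -(p + p)*(p + 2*p²)/2 = -2*p*(p + 2*p²)/2 = -p*(p + 2*p²))
S(97)/((1 - 18)²) = (97²*(-1 - 2*97))/((1 - 18)²) = (9409*(-1 - 194))/((-17)²) = (9409*(-195))/289 = -1834755*1/289 = -1834755/289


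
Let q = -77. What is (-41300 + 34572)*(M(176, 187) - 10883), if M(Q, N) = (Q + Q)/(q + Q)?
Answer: 658772120/9 ≈ 7.3197e+7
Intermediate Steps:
M(Q, N) = 2*Q/(-77 + Q) (M(Q, N) = (Q + Q)/(-77 + Q) = (2*Q)/(-77 + Q) = 2*Q/(-77 + Q))
(-41300 + 34572)*(M(176, 187) - 10883) = (-41300 + 34572)*(2*176/(-77 + 176) - 10883) = -6728*(2*176/99 - 10883) = -6728*(2*176*(1/99) - 10883) = -6728*(32/9 - 10883) = -6728*(-97915/9) = 658772120/9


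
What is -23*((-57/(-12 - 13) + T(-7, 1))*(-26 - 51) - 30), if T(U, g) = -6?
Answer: -147453/25 ≈ -5898.1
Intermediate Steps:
-23*((-57/(-12 - 13) + T(-7, 1))*(-26 - 51) - 30) = -23*((-57/(-12 - 13) - 6)*(-26 - 51) - 30) = -23*((-57/(-25) - 6)*(-77) - 30) = -23*((-57*(-1/25) - 6)*(-77) - 30) = -23*((57/25 - 6)*(-77) - 30) = -23*(-93/25*(-77) - 30) = -23*(7161/25 - 30) = -23*6411/25 = -147453/25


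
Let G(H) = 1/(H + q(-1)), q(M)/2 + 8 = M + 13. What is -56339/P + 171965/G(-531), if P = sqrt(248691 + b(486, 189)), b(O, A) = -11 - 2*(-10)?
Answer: -89937695 - 56339*sqrt(2487)/24870 ≈ -8.9938e+7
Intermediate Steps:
b(O, A) = 9 (b(O, A) = -11 + 20 = 9)
q(M) = 10 + 2*M (q(M) = -16 + 2*(M + 13) = -16 + 2*(13 + M) = -16 + (26 + 2*M) = 10 + 2*M)
P = 10*sqrt(2487) (P = sqrt(248691 + 9) = sqrt(248700) = 10*sqrt(2487) ≈ 498.70)
G(H) = 1/(8 + H) (G(H) = 1/(H + (10 + 2*(-1))) = 1/(H + (10 - 2)) = 1/(H + 8) = 1/(8 + H))
-56339/P + 171965/G(-531) = -56339*sqrt(2487)/24870 + 171965/(1/(8 - 531)) = -56339*sqrt(2487)/24870 + 171965/(1/(-523)) = -56339*sqrt(2487)/24870 + 171965/(-1/523) = -56339*sqrt(2487)/24870 + 171965*(-523) = -56339*sqrt(2487)/24870 - 89937695 = -89937695 - 56339*sqrt(2487)/24870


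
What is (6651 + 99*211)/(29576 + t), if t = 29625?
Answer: 27540/59201 ≈ 0.46519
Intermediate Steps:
(6651 + 99*211)/(29576 + t) = (6651 + 99*211)/(29576 + 29625) = (6651 + 20889)/59201 = 27540*(1/59201) = 27540/59201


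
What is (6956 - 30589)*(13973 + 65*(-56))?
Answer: -244199789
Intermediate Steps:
(6956 - 30589)*(13973 + 65*(-56)) = -23633*(13973 - 3640) = -23633*10333 = -244199789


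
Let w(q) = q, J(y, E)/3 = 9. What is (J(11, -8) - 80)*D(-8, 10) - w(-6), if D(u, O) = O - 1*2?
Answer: -418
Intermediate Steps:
D(u, O) = -2 + O (D(u, O) = O - 2 = -2 + O)
J(y, E) = 27 (J(y, E) = 3*9 = 27)
(J(11, -8) - 80)*D(-8, 10) - w(-6) = (27 - 80)*(-2 + 10) - 1*(-6) = -53*8 + 6 = -424 + 6 = -418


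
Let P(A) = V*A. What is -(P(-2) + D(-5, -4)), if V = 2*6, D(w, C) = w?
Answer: 29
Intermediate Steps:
V = 12
P(A) = 12*A
-(P(-2) + D(-5, -4)) = -(12*(-2) - 5) = -(-24 - 5) = -1*(-29) = 29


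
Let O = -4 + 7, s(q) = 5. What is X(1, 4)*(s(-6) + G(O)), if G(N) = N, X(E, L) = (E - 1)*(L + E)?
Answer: 0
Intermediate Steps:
X(E, L) = (-1 + E)*(E + L)
O = 3
X(1, 4)*(s(-6) + G(O)) = (1**2 - 1*1 - 1*4 + 1*4)*(5 + 3) = (1 - 1 - 4 + 4)*8 = 0*8 = 0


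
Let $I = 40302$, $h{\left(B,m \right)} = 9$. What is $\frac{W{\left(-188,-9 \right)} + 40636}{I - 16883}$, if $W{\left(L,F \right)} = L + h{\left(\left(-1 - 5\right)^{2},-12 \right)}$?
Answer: $\frac{40457}{23419} \approx 1.7275$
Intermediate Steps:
$W{\left(L,F \right)} = 9 + L$ ($W{\left(L,F \right)} = L + 9 = 9 + L$)
$\frac{W{\left(-188,-9 \right)} + 40636}{I - 16883} = \frac{\left(9 - 188\right) + 40636}{40302 - 16883} = \frac{-179 + 40636}{23419} = 40457 \cdot \frac{1}{23419} = \frac{40457}{23419}$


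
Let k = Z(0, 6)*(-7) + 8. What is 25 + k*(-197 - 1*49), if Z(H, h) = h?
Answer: 8389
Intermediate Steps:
k = -34 (k = 6*(-7) + 8 = -42 + 8 = -34)
25 + k*(-197 - 1*49) = 25 - 34*(-197 - 1*49) = 25 - 34*(-197 - 49) = 25 - 34*(-246) = 25 + 8364 = 8389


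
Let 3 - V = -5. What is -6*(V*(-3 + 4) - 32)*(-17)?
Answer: -2448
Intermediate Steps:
V = 8 (V = 3 - 1*(-5) = 3 + 5 = 8)
-6*(V*(-3 + 4) - 32)*(-17) = -6*(8*(-3 + 4) - 32)*(-17) = -6*(8*1 - 32)*(-17) = -6*(8 - 32)*(-17) = -(-144)*(-17) = -6*408 = -2448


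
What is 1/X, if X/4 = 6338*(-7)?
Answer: -1/177464 ≈ -5.6349e-6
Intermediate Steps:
X = -177464 (X = 4*(6338*(-7)) = 4*(-44366) = -177464)
1/X = 1/(-177464) = -1/177464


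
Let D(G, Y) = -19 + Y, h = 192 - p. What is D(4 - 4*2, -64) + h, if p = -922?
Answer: 1031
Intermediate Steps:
h = 1114 (h = 192 - 1*(-922) = 192 + 922 = 1114)
D(4 - 4*2, -64) + h = (-19 - 64) + 1114 = -83 + 1114 = 1031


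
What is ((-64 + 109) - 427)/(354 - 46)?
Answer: -191/154 ≈ -1.2403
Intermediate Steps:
((-64 + 109) - 427)/(354 - 46) = (45 - 427)/308 = -382*1/308 = -191/154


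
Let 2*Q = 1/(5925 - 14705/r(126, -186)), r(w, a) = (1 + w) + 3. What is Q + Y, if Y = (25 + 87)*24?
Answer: 406181005/151109 ≈ 2688.0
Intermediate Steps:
r(w, a) = 4 + w
Y = 2688 (Y = 112*24 = 2688)
Q = 13/151109 (Q = 1/(2*(5925 - 14705/(4 + 126))) = 1/(2*(5925 - 14705/130)) = 1/(2*(5925 - 14705*1/130)) = 1/(2*(5925 - 2941/26)) = 1/(2*(151109/26)) = (½)*(26/151109) = 13/151109 ≈ 8.6031e-5)
Q + Y = 13/151109 + 2688 = 406181005/151109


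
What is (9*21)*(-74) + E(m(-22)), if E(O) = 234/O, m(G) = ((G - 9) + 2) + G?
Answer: -237840/17 ≈ -13991.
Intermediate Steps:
m(G) = -7 + 2*G (m(G) = ((-9 + G) + 2) + G = (-7 + G) + G = -7 + 2*G)
(9*21)*(-74) + E(m(-22)) = (9*21)*(-74) + 234/(-7 + 2*(-22)) = 189*(-74) + 234/(-7 - 44) = -13986 + 234/(-51) = -13986 + 234*(-1/51) = -13986 - 78/17 = -237840/17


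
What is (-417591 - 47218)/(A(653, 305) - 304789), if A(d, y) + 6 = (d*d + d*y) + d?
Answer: -464809/321432 ≈ -1.4461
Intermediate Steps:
A(d, y) = -6 + d + d**2 + d*y (A(d, y) = -6 + ((d*d + d*y) + d) = -6 + ((d**2 + d*y) + d) = -6 + (d + d**2 + d*y) = -6 + d + d**2 + d*y)
(-417591 - 47218)/(A(653, 305) - 304789) = (-417591 - 47218)/((-6 + 653 + 653**2 + 653*305) - 304789) = -464809/((-6 + 653 + 426409 + 199165) - 304789) = -464809/(626221 - 304789) = -464809/321432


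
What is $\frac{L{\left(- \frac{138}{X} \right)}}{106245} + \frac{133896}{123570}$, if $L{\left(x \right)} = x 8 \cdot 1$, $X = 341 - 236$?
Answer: $\frac{5531742716}{5105603475} \approx 1.0835$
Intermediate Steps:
$X = 105$
$L{\left(x \right)} = 8 x$ ($L{\left(x \right)} = 8 x 1 = 8 x$)
$\frac{L{\left(- \frac{138}{X} \right)}}{106245} + \frac{133896}{123570} = \frac{8 \left(- \frac{138}{105}\right)}{106245} + \frac{133896}{123570} = 8 \left(\left(-138\right) \frac{1}{105}\right) \frac{1}{106245} + 133896 \cdot \frac{1}{123570} = 8 \left(- \frac{46}{35}\right) \frac{1}{106245} + \frac{22316}{20595} = \left(- \frac{368}{35}\right) \frac{1}{106245} + \frac{22316}{20595} = - \frac{368}{3718575} + \frac{22316}{20595} = \frac{5531742716}{5105603475}$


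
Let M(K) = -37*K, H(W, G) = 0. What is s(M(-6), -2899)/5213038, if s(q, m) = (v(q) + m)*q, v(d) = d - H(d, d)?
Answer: -297147/2606519 ≈ -0.11400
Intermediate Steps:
v(d) = d (v(d) = d - 1*0 = d + 0 = d)
s(q, m) = q*(m + q) (s(q, m) = (q + m)*q = (m + q)*q = q*(m + q))
s(M(-6), -2899)/5213038 = ((-37*(-6))*(-2899 - 37*(-6)))/5213038 = (222*(-2899 + 222))*(1/5213038) = (222*(-2677))*(1/5213038) = -594294*1/5213038 = -297147/2606519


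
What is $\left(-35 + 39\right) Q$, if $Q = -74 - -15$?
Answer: $-236$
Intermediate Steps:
$Q = -59$ ($Q = -74 + 15 = -59$)
$\left(-35 + 39\right) Q = \left(-35 + 39\right) \left(-59\right) = 4 \left(-59\right) = -236$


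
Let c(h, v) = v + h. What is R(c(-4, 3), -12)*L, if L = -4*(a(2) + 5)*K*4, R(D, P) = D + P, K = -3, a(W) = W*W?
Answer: -5616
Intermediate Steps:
a(W) = W²
c(h, v) = h + v
L = 432 (L = -4*(2² + 5)*(-3)*4 = -4*(4 + 5)*(-3)*4 = -4*9*(-3)*4 = -(-108)*4 = -4*(-108) = 432)
R(c(-4, 3), -12)*L = ((-4 + 3) - 12)*432 = (-1 - 12)*432 = -13*432 = -5616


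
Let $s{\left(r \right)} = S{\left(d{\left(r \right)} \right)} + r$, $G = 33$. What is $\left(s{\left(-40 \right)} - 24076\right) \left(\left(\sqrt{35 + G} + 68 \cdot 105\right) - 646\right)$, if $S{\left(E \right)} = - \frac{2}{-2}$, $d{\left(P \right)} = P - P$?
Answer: $-156602810 - 48230 \sqrt{17} \approx -1.568 \cdot 10^{8}$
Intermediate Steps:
$d{\left(P \right)} = 0$
$S{\left(E \right)} = 1$ ($S{\left(E \right)} = \left(-2\right) \left(- \frac{1}{2}\right) = 1$)
$s{\left(r \right)} = 1 + r$
$\left(s{\left(-40 \right)} - 24076\right) \left(\left(\sqrt{35 + G} + 68 \cdot 105\right) - 646\right) = \left(\left(1 - 40\right) - 24076\right) \left(\left(\sqrt{35 + 33} + 68 \cdot 105\right) - 646\right) = \left(-39 - 24076\right) \left(\left(\sqrt{68} + 7140\right) - 646\right) = - 24115 \left(\left(2 \sqrt{17} + 7140\right) - 646\right) = - 24115 \left(\left(7140 + 2 \sqrt{17}\right) - 646\right) = - 24115 \left(6494 + 2 \sqrt{17}\right) = -156602810 - 48230 \sqrt{17}$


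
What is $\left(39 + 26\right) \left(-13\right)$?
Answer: $-845$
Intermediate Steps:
$\left(39 + 26\right) \left(-13\right) = 65 \left(-13\right) = -845$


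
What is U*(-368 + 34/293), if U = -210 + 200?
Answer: 1077900/293 ≈ 3678.8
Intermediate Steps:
U = -10
U*(-368 + 34/293) = -10*(-368 + 34/293) = -10*(-107790/293) = 1077900/293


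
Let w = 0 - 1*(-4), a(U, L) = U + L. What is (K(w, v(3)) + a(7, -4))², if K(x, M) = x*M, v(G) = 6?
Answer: 729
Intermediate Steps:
a(U, L) = L + U
w = 4 (w = 0 + 4 = 4)
K(x, M) = M*x
(K(w, v(3)) + a(7, -4))² = (6*4 + (-4 + 7))² = (24 + 3)² = 27² = 729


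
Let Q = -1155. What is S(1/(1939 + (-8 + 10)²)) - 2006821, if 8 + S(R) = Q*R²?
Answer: -7576279176576/3775249 ≈ -2.0068e+6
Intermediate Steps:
S(R) = -8 - 1155*R²
S(1/(1939 + (-8 + 10)²)) - 2006821 = (-8 - 1155/(1939 + (-8 + 10)²)²) - 2006821 = (-8 - 1155/(1939 + 2²)²) - 2006821 = (-8 - 1155/(1939 + 4)²) - 2006821 = (-8 - 1155*(1/1943)²) - 2006821 = (-8 - 1155*1/3775249) - 2006821 = (-8 - 1155/3775249) - 2006821 = -30203147/3775249 - 2006821 = -7576279176576/3775249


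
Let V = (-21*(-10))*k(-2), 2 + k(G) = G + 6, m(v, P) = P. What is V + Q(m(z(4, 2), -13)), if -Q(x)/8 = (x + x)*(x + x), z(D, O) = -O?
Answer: -4988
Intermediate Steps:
k(G) = 4 + G (k(G) = -2 + (G + 6) = -2 + (6 + G) = 4 + G)
V = 420 (V = (-21*(-10))*(4 - 2) = 210*2 = 420)
Q(x) = -32*x² (Q(x) = -8*(x + x)*(x + x) = -8*2*x*2*x = -32*x²)
V + Q(m(z(4, 2), -13)) = 420 - 32*(-13)² = 420 - 32*169 = 420 - 5408 = -4988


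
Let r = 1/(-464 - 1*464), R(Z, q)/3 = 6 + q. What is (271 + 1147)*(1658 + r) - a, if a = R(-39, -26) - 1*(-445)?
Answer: 1090705067/464 ≈ 2.3507e+6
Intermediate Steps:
R(Z, q) = 18 + 3*q (R(Z, q) = 3*(6 + q) = 18 + 3*q)
r = -1/928 (r = 1/(-464 - 464) = 1/(-928) = -1/928 ≈ -0.0010776)
a = 385 (a = (18 + 3*(-26)) - 1*(-445) = (18 - 78) + 445 = -60 + 445 = 385)
(271 + 1147)*(1658 + r) - a = (271 + 1147)*(1658 - 1/928) - 1*385 = 1418*(1538623/928) - 385 = 1090883707/464 - 385 = 1090705067/464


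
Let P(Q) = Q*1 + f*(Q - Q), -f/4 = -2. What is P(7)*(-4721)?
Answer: -33047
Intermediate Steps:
f = 8 (f = -4*(-2) = 8)
P(Q) = Q (P(Q) = Q*1 + 8*(Q - Q) = Q + 8*0 = Q + 0 = Q)
P(7)*(-4721) = 7*(-4721) = -33047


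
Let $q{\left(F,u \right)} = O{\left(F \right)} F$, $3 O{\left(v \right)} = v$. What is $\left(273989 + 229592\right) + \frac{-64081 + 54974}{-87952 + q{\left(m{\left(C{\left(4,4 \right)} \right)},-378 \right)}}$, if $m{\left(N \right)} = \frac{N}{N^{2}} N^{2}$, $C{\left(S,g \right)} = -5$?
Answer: $\frac{132860306132}{263831} \approx 5.0358 \cdot 10^{5}$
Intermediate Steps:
$O{\left(v \right)} = \frac{v}{3}$
$m{\left(N \right)} = N$ ($m{\left(N \right)} = \frac{N}{N^{2}} N^{2} = \frac{N^{2}}{N} = N$)
$q{\left(F,u \right)} = \frac{F^{2}}{3}$ ($q{\left(F,u \right)} = \frac{F}{3} F = \frac{F^{2}}{3}$)
$\left(273989 + 229592\right) + \frac{-64081 + 54974}{-87952 + q{\left(m{\left(C{\left(4,4 \right)} \right)},-378 \right)}} = \left(273989 + 229592\right) + \frac{-64081 + 54974}{-87952 + \frac{\left(-5\right)^{2}}{3}} = 503581 - \frac{9107}{-87952 + \frac{1}{3} \cdot 25} = 503581 - \frac{9107}{-87952 + \frac{25}{3}} = 503581 - \frac{9107}{- \frac{263831}{3}} = 503581 - - \frac{27321}{263831} = 503581 + \frac{27321}{263831} = \frac{132860306132}{263831}$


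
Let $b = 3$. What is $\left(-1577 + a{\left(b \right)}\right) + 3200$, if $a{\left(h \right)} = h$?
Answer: $1626$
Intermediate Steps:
$\left(-1577 + a{\left(b \right)}\right) + 3200 = \left(-1577 + 3\right) + 3200 = -1574 + 3200 = 1626$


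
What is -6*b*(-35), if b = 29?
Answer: 6090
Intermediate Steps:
-6*b*(-35) = -6*29*(-35) = -174*(-35) = 6090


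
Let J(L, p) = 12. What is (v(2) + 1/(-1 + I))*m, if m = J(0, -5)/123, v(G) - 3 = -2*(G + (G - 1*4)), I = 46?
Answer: 544/1845 ≈ 0.29485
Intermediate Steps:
v(G) = 11 - 4*G (v(G) = 3 - 2*(G + (G - 1*4)) = 3 - 2*(G + (G - 4)) = 3 - 2*(G + (-4 + G)) = 3 - 2*(-4 + 2*G) = 3 + (8 - 4*G) = 11 - 4*G)
m = 4/41 (m = 12/123 = 12*(1/123) = 4/41 ≈ 0.097561)
(v(2) + 1/(-1 + I))*m = ((11 - 4*2) + 1/(-1 + 46))*(4/41) = ((11 - 8) + 1/45)*(4/41) = (3 + 1/45)*(4/41) = (136/45)*(4/41) = 544/1845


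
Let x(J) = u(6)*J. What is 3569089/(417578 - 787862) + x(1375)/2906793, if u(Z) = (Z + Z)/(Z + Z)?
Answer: -3458031260359/358779646404 ≈ -9.6383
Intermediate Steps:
u(Z) = 1 (u(Z) = (2*Z)/((2*Z)) = (2*Z)*(1/(2*Z)) = 1)
x(J) = J (x(J) = 1*J = J)
3569089/(417578 - 787862) + x(1375)/2906793 = 3569089/(417578 - 787862) + 1375/2906793 = 3569089/(-370284) + 1375*(1/2906793) = 3569089*(-1/370284) + 1375/2906793 = -3569089/370284 + 1375/2906793 = -3458031260359/358779646404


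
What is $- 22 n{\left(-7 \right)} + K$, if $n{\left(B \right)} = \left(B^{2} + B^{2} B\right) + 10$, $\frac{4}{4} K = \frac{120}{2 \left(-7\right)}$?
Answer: $\frac{43676}{7} \approx 6239.4$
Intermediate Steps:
$K = - \frac{60}{7}$ ($K = \frac{120}{2 \left(-7\right)} = \frac{120}{-14} = 120 \left(- \frac{1}{14}\right) = - \frac{60}{7} \approx -8.5714$)
$n{\left(B \right)} = 10 + B^{2} + B^{3}$ ($n{\left(B \right)} = \left(B^{2} + B^{3}\right) + 10 = 10 + B^{2} + B^{3}$)
$- 22 n{\left(-7 \right)} + K = - 22 \left(10 + \left(-7\right)^{2} + \left(-7\right)^{3}\right) - \frac{60}{7} = - 22 \left(10 + 49 - 343\right) - \frac{60}{7} = \left(-22\right) \left(-284\right) - \frac{60}{7} = 6248 - \frac{60}{7} = \frac{43676}{7}$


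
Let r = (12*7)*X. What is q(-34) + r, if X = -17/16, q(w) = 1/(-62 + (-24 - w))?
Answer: -2321/26 ≈ -89.269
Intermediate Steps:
q(w) = 1/(-86 - w)
X = -17/16 (X = -17*1/16 = -17/16 ≈ -1.0625)
r = -357/4 (r = (12*7)*(-17/16) = 84*(-17/16) = -357/4 ≈ -89.250)
q(-34) + r = -1/(86 - 34) - 357/4 = -1/52 - 357/4 = -2321/26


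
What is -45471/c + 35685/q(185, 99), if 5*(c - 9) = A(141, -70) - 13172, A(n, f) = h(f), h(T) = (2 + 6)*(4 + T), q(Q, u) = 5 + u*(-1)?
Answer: -93181461/256714 ≈ -362.98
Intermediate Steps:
q(Q, u) = 5 - u
h(T) = 32 + 8*T (h(T) = 8*(4 + T) = 32 + 8*T)
A(n, f) = 32 + 8*f
c = -2731 (c = 9 + ((32 + 8*(-70)) - 13172)/5 = 9 + ((32 - 560) - 13172)/5 = 9 + (-528 - 13172)/5 = 9 + (1/5)*(-13700) = 9 - 2740 = -2731)
-45471/c + 35685/q(185, 99) = -45471/(-2731) + 35685/(5 - 1*99) = -45471*(-1/2731) + 35685/(5 - 99) = 45471/2731 + 35685/(-94) = 45471/2731 + 35685*(-1/94) = 45471/2731 - 35685/94 = -93181461/256714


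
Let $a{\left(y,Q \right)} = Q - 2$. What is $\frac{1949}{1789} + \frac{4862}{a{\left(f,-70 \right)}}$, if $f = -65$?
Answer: $- \frac{4278895}{64404} \approx -66.438$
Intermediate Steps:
$a{\left(y,Q \right)} = -2 + Q$ ($a{\left(y,Q \right)} = Q - 2 = -2 + Q$)
$\frac{1949}{1789} + \frac{4862}{a{\left(f,-70 \right)}} = \frac{1949}{1789} + \frac{4862}{-2 - 70} = 1949 \cdot \frac{1}{1789} + \frac{4862}{-72} = \frac{1949}{1789} + 4862 \left(- \frac{1}{72}\right) = \frac{1949}{1789} - \frac{2431}{36} = - \frac{4278895}{64404}$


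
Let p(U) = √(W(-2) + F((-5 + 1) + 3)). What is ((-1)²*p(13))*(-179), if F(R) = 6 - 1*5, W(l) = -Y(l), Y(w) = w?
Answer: -179*√3 ≈ -310.04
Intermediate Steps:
W(l) = -l
F(R) = 1 (F(R) = 6 - 5 = 1)
p(U) = √3 (p(U) = √(-1*(-2) + 1) = √(2 + 1) = √3)
((-1)²*p(13))*(-179) = ((-1)²*√3)*(-179) = (1*√3)*(-179) = √3*(-179) = -179*√3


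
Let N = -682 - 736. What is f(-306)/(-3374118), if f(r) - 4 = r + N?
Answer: 860/1687059 ≈ 0.00050976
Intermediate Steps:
N = -1418
f(r) = -1414 + r (f(r) = 4 + (r - 1418) = 4 + (-1418 + r) = -1414 + r)
f(-306)/(-3374118) = (-1414 - 306)/(-3374118) = -1720*(-1/3374118) = 860/1687059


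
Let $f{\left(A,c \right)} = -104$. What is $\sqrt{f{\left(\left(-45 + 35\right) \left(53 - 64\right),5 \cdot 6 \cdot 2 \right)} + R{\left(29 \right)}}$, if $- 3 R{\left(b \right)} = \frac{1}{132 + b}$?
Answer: $\frac{i \sqrt{24262539}}{483} \approx 10.198 i$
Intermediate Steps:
$R{\left(b \right)} = - \frac{1}{3 \left(132 + b\right)}$
$\sqrt{f{\left(\left(-45 + 35\right) \left(53 - 64\right),5 \cdot 6 \cdot 2 \right)} + R{\left(29 \right)}} = \sqrt{-104 - \frac{1}{396 + 3 \cdot 29}} = \sqrt{-104 - \frac{1}{396 + 87}} = \sqrt{-104 - \frac{1}{483}} = \sqrt{- \frac{50233}{483}} = \frac{i \sqrt{24262539}}{483}$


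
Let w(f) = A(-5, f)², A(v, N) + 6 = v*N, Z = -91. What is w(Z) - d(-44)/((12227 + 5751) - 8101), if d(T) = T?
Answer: 1991213121/9877 ≈ 2.0160e+5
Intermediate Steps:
A(v, N) = -6 + N*v (A(v, N) = -6 + v*N = -6 + N*v)
w(f) = (-6 - 5*f)² (w(f) = (-6 + f*(-5))² = (-6 - 5*f)²)
w(Z) - d(-44)/((12227 + 5751) - 8101) = (6 + 5*(-91))² - (-44)/((12227 + 5751) - 8101) = (6 - 455)² - (-44)/(17978 - 8101) = (-449)² - (-44)/9877 = 201601 - (-44)/9877 = 201601 - 1*(-44/9877) = 201601 + 44/9877 = 1991213121/9877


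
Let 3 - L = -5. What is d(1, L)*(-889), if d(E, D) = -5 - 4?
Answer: 8001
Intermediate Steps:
L = 8 (L = 3 - 1*(-5) = 3 + 5 = 8)
d(E, D) = -9
d(1, L)*(-889) = -9*(-889) = 8001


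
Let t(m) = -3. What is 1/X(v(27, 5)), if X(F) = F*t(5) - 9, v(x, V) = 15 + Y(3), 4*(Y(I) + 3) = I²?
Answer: -4/207 ≈ -0.019324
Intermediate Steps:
Y(I) = -3 + I²/4
v(x, V) = 57/4 (v(x, V) = 15 + (-3 + (¼)*3²) = 15 + (-3 + (¼)*9) = 15 + (-3 + 9/4) = 15 - ¾ = 57/4)
X(F) = -9 - 3*F (X(F) = F*(-3) - 9 = -3*F - 9 = -9 - 3*F)
1/X(v(27, 5)) = 1/(-9 - 3*57/4) = 1/(-9 - 171/4) = 1/(-207/4) = -4/207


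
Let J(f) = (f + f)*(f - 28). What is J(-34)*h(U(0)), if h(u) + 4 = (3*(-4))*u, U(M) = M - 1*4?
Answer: 185504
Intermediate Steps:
U(M) = -4 + M (U(M) = M - 4 = -4 + M)
h(u) = -4 - 12*u (h(u) = -4 + (3*(-4))*u = -4 - 12*u)
J(f) = 2*f*(-28 + f) (J(f) = (2*f)*(-28 + f) = 2*f*(-28 + f))
J(-34)*h(U(0)) = (2*(-34)*(-28 - 34))*(-4 - 12*(-4 + 0)) = (2*(-34)*(-62))*(-4 - 12*(-4)) = 4216*(-4 + 48) = 4216*44 = 185504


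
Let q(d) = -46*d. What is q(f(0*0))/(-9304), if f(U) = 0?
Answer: 0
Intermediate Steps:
q(f(0*0))/(-9304) = -46*0/(-9304) = 0*(-1/9304) = 0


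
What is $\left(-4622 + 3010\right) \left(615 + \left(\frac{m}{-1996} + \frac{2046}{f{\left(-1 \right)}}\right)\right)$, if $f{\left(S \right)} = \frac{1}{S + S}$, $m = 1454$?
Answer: $\frac{2797443038}{499} \approx 5.6061 \cdot 10^{6}$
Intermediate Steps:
$f{\left(S \right)} = \frac{1}{2 S}$
$\left(-4622 + 3010\right) \left(615 + \left(\frac{m}{-1996} + \frac{2046}{f{\left(-1 \right)}}\right)\right) = \left(-4622 + 3010\right) \left(615 + \left(\frac{1454}{-1996} + \frac{2046}{\frac{1}{2} \frac{1}{-1}}\right)\right) = - 1612 \left(615 + \left(1454 \left(- \frac{1}{1996}\right) + \frac{2046}{\frac{1}{2} \left(-1\right)}\right)\right) = - 1612 \left(615 + \left(- \frac{727}{998} + \frac{2046}{- \frac{1}{2}}\right)\right) = - 1612 \left(615 + \left(- \frac{727}{998} + 2046 \left(-2\right)\right)\right) = - 1612 \left(615 - \frac{4084543}{998}\right) = \left(-1612\right) \left(- \frac{3470773}{998}\right) = \frac{2797443038}{499}$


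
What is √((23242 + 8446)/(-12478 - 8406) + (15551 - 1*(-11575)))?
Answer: 2*√184845490051/5221 ≈ 164.70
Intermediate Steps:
√((23242 + 8446)/(-12478 - 8406) + (15551 - 1*(-11575))) = √(31688/(-20884) + (15551 + 11575)) = √(31688*(-1/20884) + 27126) = √(-7922/5221 + 27126) = √(141616924/5221) = 2*√184845490051/5221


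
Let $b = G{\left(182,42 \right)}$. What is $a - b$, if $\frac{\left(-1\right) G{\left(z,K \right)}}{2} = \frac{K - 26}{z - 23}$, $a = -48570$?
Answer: $- \frac{7722598}{159} \approx -48570.0$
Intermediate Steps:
$G{\left(z,K \right)} = - \frac{2 \left(-26 + K\right)}{-23 + z}$ ($G{\left(z,K \right)} = - 2 \frac{K - 26}{z - 23} = - 2 \frac{-26 + K}{-23 + z} = - \frac{2 \left(-26 + K\right)}{-23 + z}$)
$b = - \frac{32}{159}$ ($b = \frac{2 \left(26 - 42\right)}{-23 + 182} = \frac{2 \left(26 - 42\right)}{159} = 2 \cdot \frac{1}{159} \left(-16\right) = - \frac{32}{159} \approx -0.20126$)
$a - b = -48570 - - \frac{32}{159} = -48570 + \frac{32}{159} = - \frac{7722598}{159}$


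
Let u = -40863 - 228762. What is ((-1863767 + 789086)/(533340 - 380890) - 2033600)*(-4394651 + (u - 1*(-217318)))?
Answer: 689330507581915199/76225 ≈ 9.0434e+12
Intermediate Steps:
u = -269625
((-1863767 + 789086)/(533340 - 380890) - 2033600)*(-4394651 + (u - 1*(-217318))) = ((-1863767 + 789086)/(533340 - 380890) - 2033600)*(-4394651 + (-269625 - 1*(-217318))) = (-1074681/152450 - 2033600)*(-4394651 + (-269625 + 217318)) = (-1074681*1/152450 - 2033600)*(-4394651 - 52307) = (-1074681/152450 - 2033600)*(-4446958) = -310023394681/152450*(-4446958) = 689330507581915199/76225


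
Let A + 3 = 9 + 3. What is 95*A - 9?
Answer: 846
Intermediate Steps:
A = 9 (A = -3 + (9 + 3) = -3 + 12 = 9)
95*A - 9 = 95*9 - 9 = 855 - 9 = 846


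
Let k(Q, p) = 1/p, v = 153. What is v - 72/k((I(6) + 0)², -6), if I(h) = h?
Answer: 585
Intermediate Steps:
v - 72/k((I(6) + 0)², -6) = 153 - 72/1/(-6) = 153 - 72/(-⅙) = 153 - 6*(-72) = 153 + 432 = 585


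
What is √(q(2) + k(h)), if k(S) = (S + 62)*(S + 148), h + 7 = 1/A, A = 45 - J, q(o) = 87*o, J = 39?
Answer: √286621/6 ≈ 89.228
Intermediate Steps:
A = 6 (A = 45 - 1*39 = 45 - 39 = 6)
h = -41/6 (h = -7 + 1/6 = -7 + ⅙ = -41/6 ≈ -6.8333)
k(S) = (62 + S)*(148 + S)
√(q(2) + k(h)) = √(87*2 + (9176 + (-41/6)² + 210*(-41/6))) = √(174 + (9176 + 1681/36 - 1435)) = √(174 + 280357/36) = √(286621/36) = √286621/6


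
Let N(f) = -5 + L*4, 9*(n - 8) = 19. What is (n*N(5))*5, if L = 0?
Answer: -2275/9 ≈ -252.78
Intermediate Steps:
n = 91/9 (n = 8 + (⅑)*19 = 8 + 19/9 = 91/9 ≈ 10.111)
N(f) = -5 (N(f) = -5 + 0*4 = -5 + 0 = -5)
(n*N(5))*5 = ((91/9)*(-5))*5 = -455/9*5 = -2275/9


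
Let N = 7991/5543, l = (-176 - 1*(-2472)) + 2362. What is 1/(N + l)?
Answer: 5543/25827285 ≈ 0.00021462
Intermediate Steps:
l = 4658 (l = (-176 + 2472) + 2362 = 2296 + 2362 = 4658)
N = 7991/5543 (N = 7991*(1/5543) = 7991/5543 ≈ 1.4416)
1/(N + l) = 1/(7991/5543 + 4658) = 1/(25827285/5543) = 5543/25827285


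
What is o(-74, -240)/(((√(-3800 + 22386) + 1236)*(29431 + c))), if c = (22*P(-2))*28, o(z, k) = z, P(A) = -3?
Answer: -45732/20812890565 + 37*√18586/20812890565 ≈ -1.9549e-6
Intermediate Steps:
c = -1848 (c = (22*(-3))*28 = -66*28 = -1848)
o(-74, -240)/(((√(-3800 + 22386) + 1236)*(29431 + c))) = -74*1/((29431 - 1848)*(√(-3800 + 22386) + 1236)) = -74*1/(27583*(√18586 + 1236)) = -74*1/(27583*(1236 + √18586)) = -74/(34092588 + 27583*√18586)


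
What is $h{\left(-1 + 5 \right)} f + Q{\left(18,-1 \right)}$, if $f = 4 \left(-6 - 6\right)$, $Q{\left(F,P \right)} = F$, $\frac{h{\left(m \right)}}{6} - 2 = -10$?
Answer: $2322$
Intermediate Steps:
$h{\left(m \right)} = -48$ ($h{\left(m \right)} = 12 + 6 \left(-10\right) = 12 - 60 = -48$)
$f = -48$ ($f = 4 \left(-6 - 6\right) = 4 \left(-12\right) = -48$)
$h{\left(-1 + 5 \right)} f + Q{\left(18,-1 \right)} = \left(-48\right) \left(-48\right) + 18 = 2304 + 18 = 2322$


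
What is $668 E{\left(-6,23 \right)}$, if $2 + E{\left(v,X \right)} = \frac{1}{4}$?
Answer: $-1169$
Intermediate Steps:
$E{\left(v,X \right)} = - \frac{7}{4}$ ($E{\left(v,X \right)} = -2 + \frac{1}{4} = - \frac{7}{4}$)
$668 E{\left(-6,23 \right)} = 668 \left(- \frac{7}{4}\right) = -1169$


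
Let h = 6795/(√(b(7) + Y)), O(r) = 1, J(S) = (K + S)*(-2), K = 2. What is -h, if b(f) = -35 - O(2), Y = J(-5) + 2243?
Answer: -6795*√2213/2213 ≈ -144.44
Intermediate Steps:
J(S) = -4 - 2*S (J(S) = (2 + S)*(-2) = -4 - 2*S)
Y = 2249 (Y = (-4 - 2*(-5)) + 2243 = (-4 + 10) + 2243 = 6 + 2243 = 2249)
b(f) = -36 (b(f) = -35 - 1*1 = -35 - 1 = -36)
h = 6795*√2213/2213 (h = 6795/(√(-36 + 2249)) = 6795/(√2213) = 6795*(√2213/2213) = 6795*√2213/2213 ≈ 144.44)
-h = -6795*√2213/2213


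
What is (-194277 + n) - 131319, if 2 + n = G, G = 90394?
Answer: -235204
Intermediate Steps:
n = 90392 (n = -2 + 90394 = 90392)
(-194277 + n) - 131319 = (-194277 + 90392) - 131319 = -103885 - 131319 = -235204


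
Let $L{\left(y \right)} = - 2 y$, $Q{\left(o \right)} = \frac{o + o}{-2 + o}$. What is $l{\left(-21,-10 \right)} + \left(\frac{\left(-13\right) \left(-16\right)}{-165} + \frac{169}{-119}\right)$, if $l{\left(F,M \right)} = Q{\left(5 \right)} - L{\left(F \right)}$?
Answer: $- \frac{270619}{6545} \approx -41.347$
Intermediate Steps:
$Q{\left(o \right)} = \frac{2 o}{-2 + o}$
$l{\left(F,M \right)} = \frac{10}{3} + 2 F$ ($l{\left(F,M \right)} = 2 \cdot 5 \frac{1}{-2 + 5} - - 2 F = 2 \cdot 5 \cdot \frac{1}{3} + 2 F = \frac{10}{3} + 2 F$)
$l{\left(-21,-10 \right)} + \left(\frac{\left(-13\right) \left(-16\right)}{-165} + \frac{169}{-119}\right) = \left(\frac{10}{3} + 2 \left(-21\right)\right) + \left(\frac{\left(-13\right) \left(-16\right)}{-165} + \frac{169}{-119}\right) = \left(\frac{10}{3} - 42\right) + \left(208 \left(- \frac{1}{165}\right) + 169 \left(- \frac{1}{119}\right)\right) = - \frac{116}{3} - \frac{52637}{19635} = - \frac{270619}{6545}$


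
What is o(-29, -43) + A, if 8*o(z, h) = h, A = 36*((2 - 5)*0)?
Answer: -43/8 ≈ -5.3750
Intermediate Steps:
A = 0 (A = 36*(-3*0) = 36*0 = 0)
o(z, h) = h/8
o(-29, -43) + A = (⅛)*(-43) + 0 = -43/8 + 0 = -43/8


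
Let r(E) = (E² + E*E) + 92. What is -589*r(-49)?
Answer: -2882566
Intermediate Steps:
r(E) = 92 + 2*E² (r(E) = (E² + E²) + 92 = 2*E² + 92 = 92 + 2*E²)
-589*r(-49) = -589*(92 + 2*(-49)²) = -589*(92 + 2*2401) = -589*(92 + 4802) = -589*4894 = -2882566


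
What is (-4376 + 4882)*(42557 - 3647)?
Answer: 19688460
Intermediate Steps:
(-4376 + 4882)*(42557 - 3647) = 506*38910 = 19688460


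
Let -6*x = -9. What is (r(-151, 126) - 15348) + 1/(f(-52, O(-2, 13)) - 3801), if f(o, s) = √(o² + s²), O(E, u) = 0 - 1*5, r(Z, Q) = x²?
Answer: -221667398295/14444872 - √2729/14444872 ≈ -15346.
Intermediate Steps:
x = 3/2 (x = -⅙*(-9) = 3/2 ≈ 1.5000)
r(Z, Q) = 9/4 (r(Z, Q) = (3/2)² = 9/4)
O(E, u) = -5 (O(E, u) = 0 - 5 = -5)
(r(-151, 126) - 15348) + 1/(f(-52, O(-2, 13)) - 3801) = (9/4 - 15348) + 1/(√((-52)² + (-5)²) - 3801) = -61383/4 + 1/(√(2704 + 25) - 3801) = -61383/4 + 1/(√2729 - 3801) = -61383/4 + 1/(-3801 + √2729)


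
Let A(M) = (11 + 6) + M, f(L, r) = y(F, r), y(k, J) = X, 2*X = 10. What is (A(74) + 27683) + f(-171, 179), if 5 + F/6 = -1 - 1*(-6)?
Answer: 27779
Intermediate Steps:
X = 5 (X = (½)*10 = 5)
F = 0 (F = -30 + 6*(-1 - 1*(-6)) = -30 + 6*(-1 + 6) = -30 + 6*5 = -30 + 30 = 0)
y(k, J) = 5
f(L, r) = 5
A(M) = 17 + M
(A(74) + 27683) + f(-171, 179) = ((17 + 74) + 27683) + 5 = (91 + 27683) + 5 = 27774 + 5 = 27779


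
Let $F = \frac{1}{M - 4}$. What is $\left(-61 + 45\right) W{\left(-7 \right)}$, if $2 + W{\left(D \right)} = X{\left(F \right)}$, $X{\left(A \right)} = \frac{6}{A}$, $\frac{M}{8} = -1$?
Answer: $1184$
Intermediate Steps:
$M = -8$ ($M = 8 \left(-1\right) = -8$)
$F = - \frac{1}{12}$ ($F = \frac{1}{-8 - 4} = \frac{1}{-12} = - \frac{1}{12} \approx -0.083333$)
$W{\left(D \right)} = -74$ ($W{\left(D \right)} = -2 + \frac{6}{- \frac{1}{12}} = -2 + 6 \left(-12\right) = -2 - 72 = -74$)
$\left(-61 + 45\right) W{\left(-7 \right)} = \left(-61 + 45\right) \left(-74\right) = \left(-16\right) \left(-74\right) = 1184$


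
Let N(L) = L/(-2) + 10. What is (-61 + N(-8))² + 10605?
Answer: 12814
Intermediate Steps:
N(L) = 10 - L/2 (N(L) = -L/2 + 10 = 10 - L/2)
(-61 + N(-8))² + 10605 = (-61 + (10 - ½*(-8)))² + 10605 = (-61 + (10 + 4))² + 10605 = (-61 + 14)² + 10605 = (-47)² + 10605 = 2209 + 10605 = 12814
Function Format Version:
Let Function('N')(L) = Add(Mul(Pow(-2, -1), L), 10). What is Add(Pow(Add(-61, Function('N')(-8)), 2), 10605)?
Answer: 12814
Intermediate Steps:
Function('N')(L) = Add(10, Mul(Rational(-1, 2), L)) (Function('N')(L) = Add(Mul(Rational(-1, 2), L), 10) = Add(10, Mul(Rational(-1, 2), L)))
Add(Pow(Add(-61, Function('N')(-8)), 2), 10605) = Add(Pow(Add(-61, Add(10, Mul(Rational(-1, 2), -8))), 2), 10605) = Add(Pow(Add(-61, Add(10, 4)), 2), 10605) = Add(Pow(Add(-61, 14), 2), 10605) = Add(Pow(-47, 2), 10605) = Add(2209, 10605) = 12814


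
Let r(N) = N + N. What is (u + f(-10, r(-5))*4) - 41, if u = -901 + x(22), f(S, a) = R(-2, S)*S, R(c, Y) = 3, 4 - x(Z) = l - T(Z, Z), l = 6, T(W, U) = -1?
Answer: -1065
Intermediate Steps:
r(N) = 2*N
x(Z) = -3 (x(Z) = 4 - (6 - 1*(-1)) = 4 - (6 + 1) = 4 - 1*7 = 4 - 7 = -3)
f(S, a) = 3*S
u = -904 (u = -901 - 3 = -904)
(u + f(-10, r(-5))*4) - 41 = (-904 + (3*(-10))*4) - 41 = (-904 - 30*4) - 41 = (-904 - 120) - 41 = -1024 - 41 = -1065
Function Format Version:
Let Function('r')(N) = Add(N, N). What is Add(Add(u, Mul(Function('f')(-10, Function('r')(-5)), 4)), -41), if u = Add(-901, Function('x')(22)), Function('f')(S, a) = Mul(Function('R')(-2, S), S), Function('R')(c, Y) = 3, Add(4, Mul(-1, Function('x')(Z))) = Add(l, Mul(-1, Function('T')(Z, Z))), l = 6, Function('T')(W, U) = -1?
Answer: -1065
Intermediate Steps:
Function('r')(N) = Mul(2, N)
Function('x')(Z) = -3 (Function('x')(Z) = Add(4, Mul(-1, Add(6, Mul(-1, -1)))) = Add(4, Mul(-1, Add(6, 1))) = Add(4, Mul(-1, 7)) = Add(4, -7) = -3)
Function('f')(S, a) = Mul(3, S)
u = -904 (u = Add(-901, -3) = -904)
Add(Add(u, Mul(Function('f')(-10, Function('r')(-5)), 4)), -41) = Add(Add(-904, Mul(Mul(3, -10), 4)), -41) = Add(Add(-904, Mul(-30, 4)), -41) = Add(Add(-904, -120), -41) = Add(-1024, -41) = -1065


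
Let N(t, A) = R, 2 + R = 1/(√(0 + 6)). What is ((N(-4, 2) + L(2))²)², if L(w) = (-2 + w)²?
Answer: (-12 + √6)⁴/1296 ≈ 6.4195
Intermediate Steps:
R = -2 + √6/6 (R = -2 + 1/(√(0 + 6)) = -2 + 1/(√6) = -2 + √6/6 ≈ -1.5918)
N(t, A) = -2 + √6/6
((N(-4, 2) + L(2))²)² = (((-2 + √6/6) + (-2 + 2)²)²)² = (((-2 + √6/6) + 0²)²)² = (((-2 + √6/6) + 0)²)² = ((-2 + √6/6)²)² = (-2 + √6/6)⁴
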